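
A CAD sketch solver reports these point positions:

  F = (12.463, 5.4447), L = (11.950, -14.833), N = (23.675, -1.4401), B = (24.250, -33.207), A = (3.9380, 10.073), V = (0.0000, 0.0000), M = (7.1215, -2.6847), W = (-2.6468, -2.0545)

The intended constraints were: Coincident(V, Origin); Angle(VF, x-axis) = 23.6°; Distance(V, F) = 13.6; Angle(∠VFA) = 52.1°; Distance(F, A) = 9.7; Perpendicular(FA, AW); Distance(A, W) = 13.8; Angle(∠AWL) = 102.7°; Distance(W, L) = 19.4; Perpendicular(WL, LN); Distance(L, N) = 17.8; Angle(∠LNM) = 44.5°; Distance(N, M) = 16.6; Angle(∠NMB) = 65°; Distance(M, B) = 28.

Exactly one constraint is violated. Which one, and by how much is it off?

Distance(M, B) = 28 — off by 7.00.

V = (0.00, 0.00) ✓; VF at 23.60° ✓; |VF| = 13.60 ✓; ∠VFA = 52.10° ✓; |FA| = 9.700 ✓; ∠(FA, AW) = 90.00° ✓; |AW| = 13.80 ✓; ∠AWL = 102.7° ✓; |WL| = 19.40 ✓; ∠(WL, LN) = 90.00° ✓; |LN| = 17.80 ✓; ∠LNM = 44.50° ✓; |NM| = 16.60 ✓; ∠NMB = 65.00° ✓; |MB| = 35.00 ✗.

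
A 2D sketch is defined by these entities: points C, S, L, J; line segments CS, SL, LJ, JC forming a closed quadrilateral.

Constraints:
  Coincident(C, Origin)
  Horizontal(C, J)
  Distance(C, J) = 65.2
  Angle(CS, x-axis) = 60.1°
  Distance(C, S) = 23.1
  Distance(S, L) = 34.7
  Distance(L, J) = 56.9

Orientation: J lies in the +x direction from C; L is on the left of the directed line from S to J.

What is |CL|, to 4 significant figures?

57.63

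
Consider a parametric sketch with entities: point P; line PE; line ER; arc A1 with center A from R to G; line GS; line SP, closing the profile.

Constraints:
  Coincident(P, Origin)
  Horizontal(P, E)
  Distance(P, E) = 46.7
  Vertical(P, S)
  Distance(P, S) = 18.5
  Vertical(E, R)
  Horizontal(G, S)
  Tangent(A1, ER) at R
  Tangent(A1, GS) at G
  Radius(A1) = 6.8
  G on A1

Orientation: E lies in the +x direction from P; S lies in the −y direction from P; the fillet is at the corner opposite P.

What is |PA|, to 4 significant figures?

41.58

PS is vertical with |PS| = 18.5 and S on the −y side, so S = (0.000, -18.50). The virtual corner opposite P is at (46.70, -18.50). A1 meets ER tangentially, so AR is at right angles to ER and tangency of A1 to GS means the radius AG is perpendicular to GS, with radius 6.8, so the center A sits 6.8 in from both sides at A = (39.90, -11.70). Then |PA| = |A − P| = 41.58.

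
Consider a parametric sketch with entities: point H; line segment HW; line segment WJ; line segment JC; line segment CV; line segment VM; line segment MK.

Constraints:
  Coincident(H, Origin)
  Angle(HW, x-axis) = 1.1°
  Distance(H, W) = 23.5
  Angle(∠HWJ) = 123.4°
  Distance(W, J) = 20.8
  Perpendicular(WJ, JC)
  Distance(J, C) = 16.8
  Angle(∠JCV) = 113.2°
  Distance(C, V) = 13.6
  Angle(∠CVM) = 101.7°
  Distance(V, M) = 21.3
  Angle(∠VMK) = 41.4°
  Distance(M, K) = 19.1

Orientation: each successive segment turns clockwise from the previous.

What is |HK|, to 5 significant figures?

29.502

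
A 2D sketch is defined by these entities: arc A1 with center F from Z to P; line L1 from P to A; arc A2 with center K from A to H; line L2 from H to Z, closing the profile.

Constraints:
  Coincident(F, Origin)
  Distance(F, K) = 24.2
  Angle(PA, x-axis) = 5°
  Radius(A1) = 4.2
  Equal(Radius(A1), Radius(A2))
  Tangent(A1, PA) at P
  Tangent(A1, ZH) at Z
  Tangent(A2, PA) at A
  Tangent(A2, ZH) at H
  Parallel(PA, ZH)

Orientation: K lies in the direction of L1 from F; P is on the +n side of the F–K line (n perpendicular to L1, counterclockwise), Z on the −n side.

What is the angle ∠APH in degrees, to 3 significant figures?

19.1°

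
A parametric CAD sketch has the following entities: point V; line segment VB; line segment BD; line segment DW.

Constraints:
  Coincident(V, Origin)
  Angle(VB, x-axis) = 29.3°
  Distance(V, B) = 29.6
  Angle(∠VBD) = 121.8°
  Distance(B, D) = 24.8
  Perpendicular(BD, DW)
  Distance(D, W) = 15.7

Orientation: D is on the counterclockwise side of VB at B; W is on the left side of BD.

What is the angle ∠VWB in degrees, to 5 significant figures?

45.512°

∠VBD = 121.8°, so BD runs at 29.3° + (180° − 121.8°) = 87.500° from the x-axis; with |BD| = 24.8, D = B + 24.8·(cos 87.500°, sin 87.500°) = (26.895, 39.262). The perpendicularity gives DW at right angles to BD; with |DW| = 15.7 on the left of BD, W = D + 15.7·(-0.99905, 0.043619) = (11.210, 39.947). Then cos ∠VWB = WV·WB / (|WV||WB|), giving 45.512°.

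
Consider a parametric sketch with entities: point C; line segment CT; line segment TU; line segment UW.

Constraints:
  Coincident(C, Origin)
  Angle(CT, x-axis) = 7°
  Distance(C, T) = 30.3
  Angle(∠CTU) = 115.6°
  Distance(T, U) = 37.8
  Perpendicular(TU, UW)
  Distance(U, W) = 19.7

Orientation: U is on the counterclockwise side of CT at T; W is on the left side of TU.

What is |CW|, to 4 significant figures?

51.46

C is at the origin; CT runs at 7.0° with length 30.3, so T = 30.3·(cos 7.0°, sin 7.0°) = (30.07, 3.693). ∠CTU = 115.6°, so TU runs at 7.0° + (180° − 115.6°) = 71.40° from the x-axis; with |TU| = 37.8, U = T + 37.8·(cos 71.40°, sin 71.40°) = (42.13, 39.52). TU is perpendicular to UW; with |UW| = 19.7 on the left of TU, W = U + 19.7·(-0.9478, 0.3190) = (23.46, 45.80). Then |CW| = |W − C| = 51.46.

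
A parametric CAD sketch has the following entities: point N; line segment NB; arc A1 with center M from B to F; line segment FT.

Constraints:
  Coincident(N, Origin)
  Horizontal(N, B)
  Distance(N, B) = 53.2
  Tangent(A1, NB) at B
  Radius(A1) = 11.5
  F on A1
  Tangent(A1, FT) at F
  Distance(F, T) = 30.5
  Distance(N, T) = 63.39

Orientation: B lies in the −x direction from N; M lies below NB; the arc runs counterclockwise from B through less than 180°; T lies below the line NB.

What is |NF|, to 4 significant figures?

65.31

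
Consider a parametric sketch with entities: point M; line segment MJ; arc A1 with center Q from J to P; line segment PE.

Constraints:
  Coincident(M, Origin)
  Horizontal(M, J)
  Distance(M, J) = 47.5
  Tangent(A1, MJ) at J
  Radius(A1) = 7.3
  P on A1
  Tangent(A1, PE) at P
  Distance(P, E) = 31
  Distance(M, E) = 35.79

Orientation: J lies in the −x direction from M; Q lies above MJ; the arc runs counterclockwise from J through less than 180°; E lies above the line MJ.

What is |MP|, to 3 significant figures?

41.8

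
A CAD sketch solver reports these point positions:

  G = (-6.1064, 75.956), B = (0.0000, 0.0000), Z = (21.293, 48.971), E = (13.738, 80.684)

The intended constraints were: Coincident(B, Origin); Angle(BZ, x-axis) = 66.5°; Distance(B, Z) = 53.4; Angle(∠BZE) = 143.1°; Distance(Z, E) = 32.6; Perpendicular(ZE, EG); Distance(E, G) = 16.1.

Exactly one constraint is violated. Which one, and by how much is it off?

Distance(E, G) = 16.1 — off by 4.30.

B = (0.00, 0.00) ✓; BZ at 66.50° ✓; |BZ| = 53.40 ✓; ∠BZE = 143.1° ✓; |ZE| = 32.60 ✓; ∠(ZE, EG) = 90.00° ✓; |EG| = 20.40 ✗.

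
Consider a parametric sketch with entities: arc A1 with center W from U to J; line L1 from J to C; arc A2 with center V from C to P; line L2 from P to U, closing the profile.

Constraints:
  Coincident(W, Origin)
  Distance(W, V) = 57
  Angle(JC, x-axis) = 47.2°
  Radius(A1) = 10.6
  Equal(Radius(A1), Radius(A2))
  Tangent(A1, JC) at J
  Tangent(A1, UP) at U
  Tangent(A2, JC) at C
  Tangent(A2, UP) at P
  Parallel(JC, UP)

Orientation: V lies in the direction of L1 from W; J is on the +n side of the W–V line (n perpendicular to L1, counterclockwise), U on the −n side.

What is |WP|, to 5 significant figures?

57.977

The slot axis is L1's direction at 47.2°, so u = (cos 47.2°, sin 47.2°) = (0.67944, 0.73373) and n = (−sin 47.2°, cos 47.2°) = (-0.73373, 0.67944). W is at the origin and V lies 57.0 along u from W, so V = 57.0·u = (38.728, 41.823). Tangency of A1 to both parallel lines with radius 10.6 puts J and U at W ± 10.6·n: J = (-7.7775, 7.2021), U = (7.7775, -7.2021). Equal radii place C and P the same way about V: C = V + 10.6·n = (30.951, 49.025), P = V − 10.6·n = (46.506, 34.621). Then |WP| = |P − W| = 57.977.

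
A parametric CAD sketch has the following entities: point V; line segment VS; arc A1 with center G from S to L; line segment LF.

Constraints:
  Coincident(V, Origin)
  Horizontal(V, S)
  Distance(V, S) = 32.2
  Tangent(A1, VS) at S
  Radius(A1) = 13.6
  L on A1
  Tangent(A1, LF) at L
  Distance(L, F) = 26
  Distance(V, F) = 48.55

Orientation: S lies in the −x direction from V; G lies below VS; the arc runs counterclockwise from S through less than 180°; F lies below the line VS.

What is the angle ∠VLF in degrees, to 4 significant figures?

75.62°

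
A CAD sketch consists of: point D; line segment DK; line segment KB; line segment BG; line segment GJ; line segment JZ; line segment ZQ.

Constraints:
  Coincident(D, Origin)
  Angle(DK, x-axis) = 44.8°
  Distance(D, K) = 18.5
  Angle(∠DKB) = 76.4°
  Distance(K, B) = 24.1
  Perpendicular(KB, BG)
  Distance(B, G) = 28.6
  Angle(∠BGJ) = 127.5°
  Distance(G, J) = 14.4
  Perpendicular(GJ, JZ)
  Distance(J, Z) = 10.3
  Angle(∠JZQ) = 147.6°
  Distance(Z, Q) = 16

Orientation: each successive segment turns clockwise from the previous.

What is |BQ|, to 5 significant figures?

23.264

GJ is perpendicular to JZ, so JZ runs at 68.700°; with |JZ| = 10.3, Z = (-8.5268, -7.5669). ∠JZQ = 147.6° gives ZQ at 36.300° from the x-axis; with |ZQ| = 16.0, Q = (4.3681, 1.9053). Then |BQ| = |Q − B| = 23.264.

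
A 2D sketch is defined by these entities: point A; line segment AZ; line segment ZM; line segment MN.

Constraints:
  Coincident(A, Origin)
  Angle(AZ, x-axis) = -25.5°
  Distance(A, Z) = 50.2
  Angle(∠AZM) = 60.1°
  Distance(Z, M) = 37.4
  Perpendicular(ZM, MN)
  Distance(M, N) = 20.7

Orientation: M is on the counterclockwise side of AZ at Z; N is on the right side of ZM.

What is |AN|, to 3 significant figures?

65.4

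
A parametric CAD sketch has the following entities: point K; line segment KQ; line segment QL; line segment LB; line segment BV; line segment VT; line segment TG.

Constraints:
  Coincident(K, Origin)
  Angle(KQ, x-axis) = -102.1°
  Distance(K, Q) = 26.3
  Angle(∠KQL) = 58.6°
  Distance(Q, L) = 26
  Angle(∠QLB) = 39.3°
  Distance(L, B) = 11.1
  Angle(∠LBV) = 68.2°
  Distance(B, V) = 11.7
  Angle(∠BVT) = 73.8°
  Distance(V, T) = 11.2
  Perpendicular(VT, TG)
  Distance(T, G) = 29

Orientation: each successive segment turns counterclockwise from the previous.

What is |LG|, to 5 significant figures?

24.612

K is at the origin; KQ runs at -102.1° with length 26.3, so Q = (-5.5130, -25.716). ∠KQL = 58.6° gives QL at 19.300° from the x-axis; with |QL| = 26.0, L = (19.026, -17.122). ∠QLB = 39.3° gives LB at 160.00° from the x-axis; with |LB| = 11.1, B = (8.5953, -13.326). ∠LBV = 68.2° gives BV at -88.200° from the x-axis; with |BV| = 11.7, V = (8.9628, -25.020). ∠BVT = 73.8° gives VT at 18.000° from the x-axis; with |VT| = 11.2, T = (19.615, -21.559). VT ⟂ TG, so TG runs at 108.00°; with |TG| = 29.0, G = (10.653, 6.0215). Then |LG| = |G − L| = 24.612.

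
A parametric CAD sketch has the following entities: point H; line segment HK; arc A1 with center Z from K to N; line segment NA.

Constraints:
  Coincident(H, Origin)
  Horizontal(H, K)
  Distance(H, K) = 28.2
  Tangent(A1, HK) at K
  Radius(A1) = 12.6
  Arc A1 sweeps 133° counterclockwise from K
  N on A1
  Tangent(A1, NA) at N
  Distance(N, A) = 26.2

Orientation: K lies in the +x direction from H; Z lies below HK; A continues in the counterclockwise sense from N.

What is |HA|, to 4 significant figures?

54.65

H is at the origin; HK is horizontal with |HK| = 28.2 and K on the +x side, so K = (28.20, 0.000). A1 meets HK tangentially, so ZK is at right angles to HK, so Z = K + (0, -12.6) = (28.20, -12.60). On A1, K sits at bearing 90° from Z; a 133° counterclockwise sweep puts N at bearing 223°, so N = Z + 12.6·(cos 223°, sin 223°) = (18.98, -21.19). Tangency of A1 to NA means the radius ZN is perpendicular to NA, so NA runs along (−sin 223°, cos 223°); with |NA| = 26.2, A = (36.85, -40.35). Then |HA| = |A − H| = 54.65.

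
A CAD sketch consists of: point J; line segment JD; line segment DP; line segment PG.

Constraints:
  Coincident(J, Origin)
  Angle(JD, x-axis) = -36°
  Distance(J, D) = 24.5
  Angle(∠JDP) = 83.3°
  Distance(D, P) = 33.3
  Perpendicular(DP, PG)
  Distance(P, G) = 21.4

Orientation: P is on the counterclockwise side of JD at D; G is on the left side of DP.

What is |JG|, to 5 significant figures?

30.583

J is at the origin; JD runs at -36.0° with length 24.5, so D = 24.5·(cos -36.0°, sin -36.0°) = (19.821, -14.401). ∠JDP = 83.3°, so DP runs at -36.0° + (180° − 83.3°) = 60.700° from the x-axis; with |DP| = 33.3, P = D + 33.3·(cos 60.700°, sin 60.700°) = (36.117, 14.639). DP is perpendicular to PG; with |PG| = 21.4 on the left of DP, G = P + 21.4·(-0.87207, 0.48938) = (17.455, 25.112). Then |JG| = |G − J| = 30.583.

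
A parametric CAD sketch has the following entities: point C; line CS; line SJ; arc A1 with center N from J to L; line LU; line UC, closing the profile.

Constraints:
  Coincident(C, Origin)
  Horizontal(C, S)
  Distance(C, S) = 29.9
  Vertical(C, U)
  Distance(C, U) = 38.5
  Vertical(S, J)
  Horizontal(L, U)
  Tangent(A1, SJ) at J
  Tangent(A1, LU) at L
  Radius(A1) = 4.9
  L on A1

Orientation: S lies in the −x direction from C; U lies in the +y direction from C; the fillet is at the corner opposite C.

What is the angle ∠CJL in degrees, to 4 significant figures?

93.33°

C is at the origin; C and S share the same y with |CS| = 29.9 and S on the −x side, so S = (-29.90, 0.000). C and U share the same x with |CU| = 38.5 and U on the +y side, so U = (0.000, 38.50). The virtual corner opposite C is at (-29.90, 38.50). A1 meets SJ tangentially, so NJ is at right angles to SJ and A1 meets LU tangentially, so NL is at right angles to LU, with radius 4.9, so the center N sits 4.9 in from both sides at N = (-25.00, 33.60). That places the tangent points at J = (-29.90, 33.60) on SJ and L = (-25.00, 38.50) on LU. Then cos ∠CJL = JC·JL / (|JC||JL|), giving 93.33°.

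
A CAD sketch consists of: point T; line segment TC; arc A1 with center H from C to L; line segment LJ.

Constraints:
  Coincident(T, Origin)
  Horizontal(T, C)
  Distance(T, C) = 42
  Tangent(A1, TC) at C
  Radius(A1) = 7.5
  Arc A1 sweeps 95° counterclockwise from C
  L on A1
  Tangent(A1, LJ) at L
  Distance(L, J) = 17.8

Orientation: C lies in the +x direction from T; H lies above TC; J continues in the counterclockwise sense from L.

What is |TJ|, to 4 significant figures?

54.46

T is at the origin; T and C share the same y with |TC| = 42.0 and C on the +x side, so C = (42.00, 0.000). Since A1 is tangent to TC there, HC ⟂ TC, so H = C + (0, 7.5) = (42.00, 7.500). On A1, C sits at bearing -90° from H; a 95° counterclockwise sweep puts L at bearing 5°, so L = H + 7.5·(cos 5°, sin 5°) = (49.47, 8.154). Tangency of A1 to LJ means the radius HL is perpendicular to LJ, so LJ runs along (−sin 5°, cos 5°); with |LJ| = 17.8, J = (47.92, 25.89). Then |TJ| = |J − T| = 54.46.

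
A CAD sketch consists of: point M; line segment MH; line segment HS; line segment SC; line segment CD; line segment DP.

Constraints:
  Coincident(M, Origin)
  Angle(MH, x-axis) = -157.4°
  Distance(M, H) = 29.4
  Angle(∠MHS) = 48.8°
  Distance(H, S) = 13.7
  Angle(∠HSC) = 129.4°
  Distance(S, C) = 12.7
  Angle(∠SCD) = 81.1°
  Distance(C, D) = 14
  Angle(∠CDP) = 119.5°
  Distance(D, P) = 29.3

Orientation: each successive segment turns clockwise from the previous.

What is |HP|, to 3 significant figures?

15.8

M is at the origin; MH runs at -157.4° with length 29.4, so H = (-27.1, -11.3). ∠MHS = 48.8° gives HS at 71.4° from the x-axis; with |HS| = 13.7, S = (-22.8, 1.69). ∠HSC = 129.4° gives SC at 20.8° from the x-axis; with |SC| = 12.7, C = (-10.9, 6.20). ∠SCD = 81.1° gives CD at -78.1° from the x-axis; with |CD| = 14.0, D = (-8.01, -7.50). ∠CDP = 119.5° gives DP at -139° from the x-axis; with |DP| = 29.3, P = (-30.0, -26.9). Then |HP| = |P − H| = 15.8.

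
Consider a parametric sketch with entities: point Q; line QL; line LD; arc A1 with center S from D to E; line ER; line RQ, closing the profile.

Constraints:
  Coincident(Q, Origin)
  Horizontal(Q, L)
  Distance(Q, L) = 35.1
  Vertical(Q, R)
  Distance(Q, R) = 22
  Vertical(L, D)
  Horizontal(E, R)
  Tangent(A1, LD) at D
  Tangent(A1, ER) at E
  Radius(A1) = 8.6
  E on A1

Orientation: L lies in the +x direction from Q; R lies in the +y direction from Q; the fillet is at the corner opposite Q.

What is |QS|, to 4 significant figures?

29.70

Q and R share the same x with |QR| = 22.0 and R on the +y side, so R = (0.000, 22.00). The virtual corner opposite Q is at (35.10, 22.00). A1 meets LD tangentially, so SD is at right angles to LD and the tangent condition forces SE to be normal to ER, with radius 8.6, so the center S sits 8.6 in from both sides at S = (26.50, 13.40). Then |QS| = |S − Q| = 29.70.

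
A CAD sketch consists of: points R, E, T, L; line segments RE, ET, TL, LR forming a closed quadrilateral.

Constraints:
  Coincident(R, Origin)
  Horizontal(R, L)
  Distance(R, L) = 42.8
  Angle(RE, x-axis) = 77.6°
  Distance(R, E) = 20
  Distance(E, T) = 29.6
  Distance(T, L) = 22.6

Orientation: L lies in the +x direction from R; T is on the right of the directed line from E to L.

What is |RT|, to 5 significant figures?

21.379

R is at the origin; RL is horizontal with |RL| = 42.8 and L in +x, so L = (42.8, 0). RE runs at 77.6° with |RE| = 20.0, so E = (4.2947, 19.533). T is determined by |ET| = 29.6 and |TL| = 22.6 together: it lies at the intersection of circle(E, 29.6) and circle(L, 22.6). With |EL| = 43.177, the foot of the radical line on EL is 25.820 from E and the perpendicular offset is √(29.6² − 25.820²) = 14.474. Taking the right-of-EL solution: T = (20.773, -5.0558).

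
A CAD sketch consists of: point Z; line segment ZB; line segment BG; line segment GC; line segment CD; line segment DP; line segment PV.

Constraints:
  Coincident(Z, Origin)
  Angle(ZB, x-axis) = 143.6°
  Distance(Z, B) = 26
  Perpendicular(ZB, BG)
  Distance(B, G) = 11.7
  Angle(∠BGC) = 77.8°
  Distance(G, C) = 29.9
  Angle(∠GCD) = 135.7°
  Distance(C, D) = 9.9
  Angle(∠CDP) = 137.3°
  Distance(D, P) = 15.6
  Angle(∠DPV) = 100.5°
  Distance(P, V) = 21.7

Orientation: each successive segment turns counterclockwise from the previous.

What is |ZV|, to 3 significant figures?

24.3

∠CDP = 137.3° gives DP at 62.8° from the x-axis; with |DP| = 15.6, P = (15.8, 11.0). ∠DPV = 100.5° gives PV at 142° from the x-axis; with |PV| = 21.7, V = (-1.34, 24.3). Then |ZV| = |V − Z| = 24.3.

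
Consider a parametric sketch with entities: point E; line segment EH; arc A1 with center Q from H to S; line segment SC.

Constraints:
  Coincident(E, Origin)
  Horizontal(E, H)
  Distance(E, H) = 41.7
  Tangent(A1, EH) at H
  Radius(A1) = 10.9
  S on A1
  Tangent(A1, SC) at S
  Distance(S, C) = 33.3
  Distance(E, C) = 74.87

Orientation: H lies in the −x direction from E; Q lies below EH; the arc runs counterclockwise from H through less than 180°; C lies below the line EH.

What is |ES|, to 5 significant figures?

52.083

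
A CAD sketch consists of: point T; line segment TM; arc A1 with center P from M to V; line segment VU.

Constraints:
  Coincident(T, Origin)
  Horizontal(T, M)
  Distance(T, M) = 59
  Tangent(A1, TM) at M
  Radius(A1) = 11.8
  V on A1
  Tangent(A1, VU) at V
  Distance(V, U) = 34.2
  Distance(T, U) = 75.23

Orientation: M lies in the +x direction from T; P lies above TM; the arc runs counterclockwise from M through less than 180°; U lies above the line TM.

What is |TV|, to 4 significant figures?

71.84

T is at the origin; TM is horizontal with |TM| = 59.0 and M on the +x side, so M = (59.00, 0.000). A1 meets TM tangentially, so PM is at right angles to TM, so P = M + (0, 11.8) = (59.00, 11.80). Since PV ⟂ VU (tangency), |PU| = √(11.8² + 34.2²) = 36.18 regardless of where V sits on A1. So U lies on both circle(T, 75.23) and circle(P, 36.18); the above-TM intersection is U = (57.96, 47.96). V is the foot of the tangent from U: V = (70.04, 15.97).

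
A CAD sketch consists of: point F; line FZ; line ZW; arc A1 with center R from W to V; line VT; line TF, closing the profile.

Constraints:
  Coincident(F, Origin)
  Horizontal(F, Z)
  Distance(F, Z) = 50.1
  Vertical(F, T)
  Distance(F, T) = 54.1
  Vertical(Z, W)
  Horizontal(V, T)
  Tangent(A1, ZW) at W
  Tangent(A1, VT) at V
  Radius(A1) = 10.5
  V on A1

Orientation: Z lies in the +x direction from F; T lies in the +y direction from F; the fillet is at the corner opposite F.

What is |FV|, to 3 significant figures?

67.0

F is at the origin; F and Z share the same y with |FZ| = 50.1 and Z on the +x side, so Z = (50.1, 0.00). F and T share the same x with |FT| = 54.1 and T on the +y side, so T = (0.00, 54.1). The virtual corner opposite F is at (50.1, 54.1). The tangent condition forces RW to be normal to ZW and tangency of A1 to VT means the radius RV is perpendicular to VT, with radius 10.5, so the center R sits 10.5 in from both sides at R = (39.6, 43.6). That places the tangent points at W = (50.1, 43.6) on ZW and V = (39.6, 54.1) on VT. Then |FV| = |V − F| = 67.0.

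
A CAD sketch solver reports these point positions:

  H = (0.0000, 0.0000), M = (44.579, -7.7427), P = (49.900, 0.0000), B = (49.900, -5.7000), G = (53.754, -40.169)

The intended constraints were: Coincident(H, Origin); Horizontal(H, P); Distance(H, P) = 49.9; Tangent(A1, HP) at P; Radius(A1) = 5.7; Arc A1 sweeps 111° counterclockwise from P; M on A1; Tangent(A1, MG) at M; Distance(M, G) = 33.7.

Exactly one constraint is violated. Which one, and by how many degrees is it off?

Tangent(A1, MG) at M — off by 5.20°.

H = (0.00, 0.00) ✓; H.y = 0.00, P.y = 0.00 ✓; |HP| = 49.90 ✓; ∠(BP, PH) = 90.00° ✓; |BP| = 5.700 ✓; bearing(B→M) − bearing(B→P) = 111.0° ✓; |BM| = 5.700 ✓; ∠(BM, MG) = 95.20° ✗; |MG| = 33.70 ✓.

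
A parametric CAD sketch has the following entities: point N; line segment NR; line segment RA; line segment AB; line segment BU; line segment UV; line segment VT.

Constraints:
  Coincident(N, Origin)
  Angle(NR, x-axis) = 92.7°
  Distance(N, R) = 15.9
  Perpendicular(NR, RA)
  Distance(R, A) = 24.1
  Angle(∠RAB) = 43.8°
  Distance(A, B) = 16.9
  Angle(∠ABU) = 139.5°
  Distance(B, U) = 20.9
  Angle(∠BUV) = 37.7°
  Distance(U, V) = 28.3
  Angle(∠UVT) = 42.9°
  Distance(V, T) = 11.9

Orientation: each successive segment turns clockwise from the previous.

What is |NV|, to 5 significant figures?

24.874

N is at the origin; NR runs at 92.7° with length 15.9, so R = (-0.74899, 15.882). NR is perpendicular to RA, so RA runs at 2.7000°; with |RA| = 24.1, A = (23.324, 17.018). ∠RAB = 43.8° gives AB at -133.50° from the x-axis; with |AB| = 16.9, B = (11.691, 4.7588). ∠ABU = 139.5° gives BU at -174.00° from the x-axis; with |BU| = 20.9, U = (-9.0944, 2.5741). ∠BUV = 37.7° gives UV at 43.700° from the x-axis; with |UV| = 28.3, V = (11.366, 22.126). Then |NV| = |V − N| = 24.874.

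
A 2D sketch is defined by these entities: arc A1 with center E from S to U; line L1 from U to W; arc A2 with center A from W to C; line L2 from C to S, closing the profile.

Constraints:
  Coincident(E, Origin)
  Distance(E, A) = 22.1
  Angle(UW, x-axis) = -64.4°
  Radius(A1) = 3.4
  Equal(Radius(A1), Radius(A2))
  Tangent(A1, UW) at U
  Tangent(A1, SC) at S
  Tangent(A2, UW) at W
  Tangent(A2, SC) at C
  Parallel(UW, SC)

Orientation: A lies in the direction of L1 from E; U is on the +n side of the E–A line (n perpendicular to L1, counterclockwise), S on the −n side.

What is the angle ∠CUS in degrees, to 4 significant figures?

72.90°

The slot axis is L1's direction at -64.4°, so u = (cos -64.4°, sin -64.4°) = (0.4321, -0.9018) and n = (−sin -64.4°, cos -64.4°) = (0.9018, 0.4321). E is at the origin and A lies 22.1 along u from E, so A = 22.1·u = (9.549, -19.93). Tangency of A1 to both parallel lines with radius 3.4 puts U and S at E ± 3.4·n: U = (3.066, 1.469), S = (-3.066, -1.469). Equal radii place W and C the same way about A: W = A + 3.4·n = (12.62, -18.46), C = A − 3.4·n = (6.483, -21.40). Then cos ∠CUS = UC·US / (|UC||US|), giving 72.90°.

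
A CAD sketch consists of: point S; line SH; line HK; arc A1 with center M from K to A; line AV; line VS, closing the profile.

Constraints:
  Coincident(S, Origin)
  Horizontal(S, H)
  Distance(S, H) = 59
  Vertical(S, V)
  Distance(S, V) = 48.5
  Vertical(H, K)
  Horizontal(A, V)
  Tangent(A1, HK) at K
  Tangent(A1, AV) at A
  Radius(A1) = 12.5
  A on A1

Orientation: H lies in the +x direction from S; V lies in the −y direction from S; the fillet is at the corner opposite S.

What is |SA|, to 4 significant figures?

67.19

S is at the origin; S and H share the same y with |SH| = 59.0 and H on the +x side, so H = (59.00, 0.000). SV is vertical with |SV| = 48.5 and V on the −y side, so V = (0.000, -48.50). The virtual corner opposite S is at (59.00, -48.50). Tangency of A1 to HK means the radius MK is perpendicular to HK and since A1 is tangent to AV there, MA ⟂ AV, with radius 12.5, so the center M sits 12.5 in from both sides at M = (46.50, -36.00). That places the tangent points at K = (59.00, -36.00) on HK and A = (46.50, -48.50) on AV. Then |SA| = |A − S| = 67.19.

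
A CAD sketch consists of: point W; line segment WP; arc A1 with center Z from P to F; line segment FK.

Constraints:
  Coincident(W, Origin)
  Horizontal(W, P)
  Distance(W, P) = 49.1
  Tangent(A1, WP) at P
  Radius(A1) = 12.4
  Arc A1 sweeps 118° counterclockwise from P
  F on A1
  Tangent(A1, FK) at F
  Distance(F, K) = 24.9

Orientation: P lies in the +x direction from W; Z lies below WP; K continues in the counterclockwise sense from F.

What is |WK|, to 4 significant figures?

64.04

W is at the origin; WP is horizontal with |WP| = 49.1 and P on the +x side, so P = (49.10, 0.000). A1 meets WP tangentially, so ZP is at right angles to WP, so Z = P + (0, -12.4) = (49.10, -12.40). On A1, P sits at bearing 90° from Z; a 118° counterclockwise sweep puts F at bearing 208°, so F = Z + 12.4·(cos 208°, sin 208°) = (38.15, -18.22). Since A1 is tangent to FK there, ZF ⟂ FK, so FK runs along (−sin 208°, cos 208°); with |FK| = 24.9, K = (49.84, -40.21). Then |WK| = |K − W| = 64.04.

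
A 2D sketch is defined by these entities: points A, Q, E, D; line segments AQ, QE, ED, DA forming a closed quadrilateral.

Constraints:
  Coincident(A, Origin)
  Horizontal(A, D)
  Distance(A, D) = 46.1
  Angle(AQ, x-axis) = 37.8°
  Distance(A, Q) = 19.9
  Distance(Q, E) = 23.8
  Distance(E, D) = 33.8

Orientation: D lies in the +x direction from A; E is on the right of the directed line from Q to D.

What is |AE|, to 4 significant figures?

18.42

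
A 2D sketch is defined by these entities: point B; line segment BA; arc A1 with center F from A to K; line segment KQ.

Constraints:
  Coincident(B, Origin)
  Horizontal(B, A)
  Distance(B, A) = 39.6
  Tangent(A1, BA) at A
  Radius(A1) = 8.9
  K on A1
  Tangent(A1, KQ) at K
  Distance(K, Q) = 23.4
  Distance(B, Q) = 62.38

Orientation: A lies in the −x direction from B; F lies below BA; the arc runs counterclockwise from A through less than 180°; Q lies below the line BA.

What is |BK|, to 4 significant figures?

48.37

Checks: |FK| = 8.900 ✓; ∠(FK, KQ) = 90.00° ✓; |KQ| = 23.40 ✓; |BQ| = 62.38 ✓.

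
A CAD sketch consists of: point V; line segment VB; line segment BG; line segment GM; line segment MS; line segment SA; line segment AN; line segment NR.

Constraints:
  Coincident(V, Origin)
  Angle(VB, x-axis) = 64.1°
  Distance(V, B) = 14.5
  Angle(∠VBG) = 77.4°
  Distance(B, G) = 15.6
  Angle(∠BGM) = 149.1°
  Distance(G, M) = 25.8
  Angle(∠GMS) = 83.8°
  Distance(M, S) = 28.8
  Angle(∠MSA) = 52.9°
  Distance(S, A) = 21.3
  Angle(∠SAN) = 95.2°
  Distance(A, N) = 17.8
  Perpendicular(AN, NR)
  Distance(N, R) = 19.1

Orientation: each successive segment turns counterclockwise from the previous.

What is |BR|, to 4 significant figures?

46.74

V is at the origin; VB runs at 64.1° with length 14.5, so B = (6.334, 13.04). ∠VBG = 77.4° gives BG at 166.7° from the x-axis; with |BG| = 15.6, G = (-8.848, 16.63). ∠BGM = 149.1° gives GM at -162.4° from the x-axis; with |GM| = 25.8, M = (-33.44, 8.831). ∠GMS = 83.8° gives MS at -66.20° from the x-axis; with |MS| = 28.8, S = (-21.82, -17.52). ∠MSA = 52.9° gives SA at 60.90° from the x-axis; with |SA| = 21.3, A = (-11.46, 1.092). ∠SAN = 95.2° gives AN at 145.7° from the x-axis; with |AN| = 17.8, N = (-26.16, 11.12). The perpendicularity gives NR at right angles to AN, so NR runs at -124.3°; with |NR| = 19.1, R = (-36.93, -4.656). Then |BR| = |R − B| = 46.74.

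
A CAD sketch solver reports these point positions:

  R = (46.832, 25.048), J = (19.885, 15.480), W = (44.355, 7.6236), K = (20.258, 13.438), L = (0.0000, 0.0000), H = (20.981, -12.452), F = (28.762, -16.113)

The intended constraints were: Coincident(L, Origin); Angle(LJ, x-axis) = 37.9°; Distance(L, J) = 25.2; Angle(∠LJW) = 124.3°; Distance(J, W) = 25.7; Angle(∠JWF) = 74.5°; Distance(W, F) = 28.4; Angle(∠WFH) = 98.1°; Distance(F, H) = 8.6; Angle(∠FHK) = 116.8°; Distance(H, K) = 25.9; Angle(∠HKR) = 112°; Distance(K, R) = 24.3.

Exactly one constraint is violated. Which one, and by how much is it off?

Distance(K, R) = 24.3 — off by 4.70.

L = (0.00, 0.00) ✓; LJ at 37.90° ✓; |LJ| = 25.20 ✓; ∠LJW = 124.3° ✓; |JW| = 25.70 ✓; ∠JWF = 74.50° ✓; |WF| = 28.40 ✓; ∠WFH = 98.10° ✓; |FH| = 8.599 ✓; ∠FHK = 116.8° ✓; |HK| = 25.90 ✓; ∠HKR = 112.0° ✓; |KR| = 29.00 ✗.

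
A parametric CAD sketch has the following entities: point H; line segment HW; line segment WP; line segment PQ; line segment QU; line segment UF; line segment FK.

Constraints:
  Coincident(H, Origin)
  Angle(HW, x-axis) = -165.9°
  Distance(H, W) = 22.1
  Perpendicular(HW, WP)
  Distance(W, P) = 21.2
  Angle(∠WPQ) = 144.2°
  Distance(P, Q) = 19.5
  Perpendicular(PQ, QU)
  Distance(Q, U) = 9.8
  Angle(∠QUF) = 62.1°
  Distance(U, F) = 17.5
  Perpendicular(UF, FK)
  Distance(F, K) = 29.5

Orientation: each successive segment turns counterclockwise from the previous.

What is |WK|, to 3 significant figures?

50.9

H is at the origin; HW runs at -165.9° with length 22.1, so W = (-21.4, -5.38). HW is perpendicular to WP, so WP runs at -75.9°; with |WP| = 21.2, P = (-16.3, -25.9). ∠WPQ = 144.2° gives PQ at -40.1° from the x-axis; with |PQ| = 19.5, Q = (-1.35, -38.5). PQ ⟂ QU, so QU runs at 49.9°; with |QU| = 9.8, U = (4.96, -31.0). ∠QUF = 62.1° gives UF at 168° from the x-axis; with |UF| = 17.5, F = (-12.1, -27.3). UF ⟂ FK, so FK runs at -102°; with |FK| = 29.5, K = (-18.4, -56.1). Then |WK| = |K − W| = 50.9.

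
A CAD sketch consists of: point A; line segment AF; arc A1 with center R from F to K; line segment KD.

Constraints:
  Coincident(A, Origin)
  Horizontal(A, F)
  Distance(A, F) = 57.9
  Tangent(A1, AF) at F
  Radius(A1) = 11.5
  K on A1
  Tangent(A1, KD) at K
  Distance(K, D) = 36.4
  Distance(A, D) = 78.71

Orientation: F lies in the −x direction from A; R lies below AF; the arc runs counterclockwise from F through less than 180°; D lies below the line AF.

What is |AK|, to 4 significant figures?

70.53

Checks: |AF| = 57.90 ✓; |RK| = 11.50 ✓; ∠(RK, KD) = 90.00° ✓; |KD| = 36.40 ✓; |AD| = 78.71 ✓.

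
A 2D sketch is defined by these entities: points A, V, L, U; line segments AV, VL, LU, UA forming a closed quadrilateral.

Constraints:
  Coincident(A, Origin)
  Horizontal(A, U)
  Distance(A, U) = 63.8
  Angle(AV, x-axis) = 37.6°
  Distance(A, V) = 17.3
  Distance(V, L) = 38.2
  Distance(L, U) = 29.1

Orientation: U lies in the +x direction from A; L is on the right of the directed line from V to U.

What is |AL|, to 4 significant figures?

43.62

Checks: |VL| = 38.20 ✓; |LU| = 29.10 ✓.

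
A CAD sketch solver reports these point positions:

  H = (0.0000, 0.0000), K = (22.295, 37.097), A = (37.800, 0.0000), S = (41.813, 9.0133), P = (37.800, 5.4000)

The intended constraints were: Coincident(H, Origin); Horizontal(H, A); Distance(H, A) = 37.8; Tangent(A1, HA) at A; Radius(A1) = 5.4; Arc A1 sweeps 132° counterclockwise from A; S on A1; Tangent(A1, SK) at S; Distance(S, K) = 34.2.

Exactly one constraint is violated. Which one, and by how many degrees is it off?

Tangent(A1, SK) at S — off by 7.20°.

H = (0.00, 0.00) ✓; H.y = 0.00, A.y = 0.00 ✓; |HA| = 37.80 ✓; ∠(PA, AH) = 90.00° ✓; |PA| = 5.400 ✓; bearing(P→S) − bearing(P→A) = 132.0° ✓; |PS| = 5.400 ✓; ∠(PS, SK) = 97.20° ✗; |SK| = 34.20 ✓.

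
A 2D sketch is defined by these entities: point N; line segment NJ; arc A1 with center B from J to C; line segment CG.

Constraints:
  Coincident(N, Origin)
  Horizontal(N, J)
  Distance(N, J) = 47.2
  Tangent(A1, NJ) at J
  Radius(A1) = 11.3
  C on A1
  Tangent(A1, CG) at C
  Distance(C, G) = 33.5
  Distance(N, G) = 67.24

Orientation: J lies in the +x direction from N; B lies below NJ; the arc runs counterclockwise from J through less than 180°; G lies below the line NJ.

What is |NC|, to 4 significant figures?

39.69

Checks: N = (0.00, 0.00) ✓; |BC| = 11.30 ✓; ∠(BC, CG) = 90.00° ✓; |CG| = 33.50 ✓; |NG| = 67.24 ✓.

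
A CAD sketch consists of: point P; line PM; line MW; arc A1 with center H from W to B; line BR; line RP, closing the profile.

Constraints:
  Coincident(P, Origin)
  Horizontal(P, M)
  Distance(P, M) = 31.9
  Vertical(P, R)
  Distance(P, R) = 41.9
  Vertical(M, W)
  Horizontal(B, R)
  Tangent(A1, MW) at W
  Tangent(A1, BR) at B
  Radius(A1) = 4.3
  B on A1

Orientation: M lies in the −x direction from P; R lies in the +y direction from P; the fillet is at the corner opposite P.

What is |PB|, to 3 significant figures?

50.2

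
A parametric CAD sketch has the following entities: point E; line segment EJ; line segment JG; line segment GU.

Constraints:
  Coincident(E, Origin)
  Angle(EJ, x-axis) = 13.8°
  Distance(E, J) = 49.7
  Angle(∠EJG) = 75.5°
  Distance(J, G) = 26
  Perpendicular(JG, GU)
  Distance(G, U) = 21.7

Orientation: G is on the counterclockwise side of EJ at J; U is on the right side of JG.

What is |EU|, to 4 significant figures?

71.12

E is at the origin; EJ runs at 13.8° with length 49.7, so J = 49.7·(cos 13.8°, sin 13.8°) = (48.27, 11.86). ∠EJG = 75.5°, so JG runs at 13.8° + (180° − 75.5°) = 118.3° from the x-axis; with |JG| = 26.0, G = J + 26.0·(cos 118.3°, sin 118.3°) = (35.94, 34.75). The perpendicularity gives GU at right angles to JG; with |GU| = 21.7 on the right of JG, U = G + 21.7·(0.8805, 0.4741) = (55.05, 45.04). Then |EU| = |U − E| = 71.12.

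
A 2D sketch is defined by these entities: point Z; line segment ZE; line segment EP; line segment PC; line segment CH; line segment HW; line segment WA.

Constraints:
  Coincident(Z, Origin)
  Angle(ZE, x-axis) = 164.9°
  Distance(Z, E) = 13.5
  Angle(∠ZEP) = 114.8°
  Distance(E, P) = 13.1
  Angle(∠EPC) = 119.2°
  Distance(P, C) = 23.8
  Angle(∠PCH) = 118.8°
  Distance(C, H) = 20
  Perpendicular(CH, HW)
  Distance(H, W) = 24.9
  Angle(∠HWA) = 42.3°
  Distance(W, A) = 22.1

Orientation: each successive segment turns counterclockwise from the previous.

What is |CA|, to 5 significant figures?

9.9726

Z is at the origin; ZE runs at 164.9° with length 13.5, so E = (-13.034, 3.5168). ∠ZEP = 114.8° gives EP at -129.90° from the x-axis; with |EP| = 13.1, P = (-21.437, -6.5331). ∠EPC = 119.2° gives PC at -69.100° from the x-axis; with |PC| = 23.8, C = (-12.947, -28.767). ∠PCH = 118.8° gives CH at -7.9000° from the x-axis; with |CH| = 20.0, H = (6.8637, -31.516). CH is perpendicular to HW, so HW runs at 82.100°; with |HW| = 24.9, W = (10.286, -6.8523). ∠HWA = 42.3° gives WA at -140.20° from the x-axis; with |WA| = 22.1, A = (-6.6930, -20.999). Then |CA| = |A − C| = 9.9726.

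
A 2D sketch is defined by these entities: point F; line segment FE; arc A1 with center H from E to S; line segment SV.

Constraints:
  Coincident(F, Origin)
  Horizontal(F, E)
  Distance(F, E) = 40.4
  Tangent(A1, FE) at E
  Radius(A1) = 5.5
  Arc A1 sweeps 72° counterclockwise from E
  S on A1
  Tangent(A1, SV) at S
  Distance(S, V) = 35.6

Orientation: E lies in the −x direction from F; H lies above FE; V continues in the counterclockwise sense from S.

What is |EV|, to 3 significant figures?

41.0

F is at the origin; F and E share the same y with |FE| = 40.4 and E on the −x side, so E = (-40.4, 0.00). Tangency of A1 to FE means the radius HE is perpendicular to FE, so H = E + (0, 5.5) = (-40.4, 5.50). On A1, E sits at bearing -90° from H; a 72° counterclockwise sweep puts S at bearing -18°, so S = H + 5.5·(cos -18°, sin -18°) = (-35.2, 3.80). Tangency of A1 to SV means the radius HS is perpendicular to SV, so SV runs along (−sin -18°, cos -18°); with |SV| = 35.6, V = (-24.2, 37.7). Then |EV| = |V − E| = 41.0.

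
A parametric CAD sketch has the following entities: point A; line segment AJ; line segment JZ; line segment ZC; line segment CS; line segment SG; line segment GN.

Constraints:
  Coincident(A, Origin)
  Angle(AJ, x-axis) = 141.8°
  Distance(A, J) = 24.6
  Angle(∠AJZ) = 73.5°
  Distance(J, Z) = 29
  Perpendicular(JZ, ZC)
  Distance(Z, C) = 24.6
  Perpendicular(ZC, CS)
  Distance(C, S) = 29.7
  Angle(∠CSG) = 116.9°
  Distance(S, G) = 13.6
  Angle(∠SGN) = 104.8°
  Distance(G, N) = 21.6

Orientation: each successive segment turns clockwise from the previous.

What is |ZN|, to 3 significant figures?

19.8

A is at the origin; AJ runs at 141.8° with length 24.6, so J = (-19.3, 15.2). ∠AJZ = 73.5° gives JZ at 35.3° from the x-axis; with |JZ| = 29.0, Z = (4.34, 32.0). The perpendicularity gives ZC at right angles to JZ, so ZC runs at -54.7°; with |ZC| = 24.6, C = (18.6, 11.9). ZC ⟂ CS, so CS runs at -145°; with |CS| = 29.7, S = (-5.69, -5.27). ∠CSG = 116.9° gives SG at 152° from the x-axis; with |SG| = 13.6, G = (-17.7, 1.07). ∠SGN = 104.8° gives GN at 77.0° from the x-axis; with |GN| = 21.6, N = (-12.9, 22.1). Then |ZN| = |N − Z| = 19.8.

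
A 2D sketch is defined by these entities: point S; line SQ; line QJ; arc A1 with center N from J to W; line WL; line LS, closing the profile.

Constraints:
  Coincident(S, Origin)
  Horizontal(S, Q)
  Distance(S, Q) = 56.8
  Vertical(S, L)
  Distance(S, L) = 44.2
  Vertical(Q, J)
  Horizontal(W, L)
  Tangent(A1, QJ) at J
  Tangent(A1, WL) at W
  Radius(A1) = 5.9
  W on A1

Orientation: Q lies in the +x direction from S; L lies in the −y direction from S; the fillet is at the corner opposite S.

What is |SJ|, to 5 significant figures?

68.506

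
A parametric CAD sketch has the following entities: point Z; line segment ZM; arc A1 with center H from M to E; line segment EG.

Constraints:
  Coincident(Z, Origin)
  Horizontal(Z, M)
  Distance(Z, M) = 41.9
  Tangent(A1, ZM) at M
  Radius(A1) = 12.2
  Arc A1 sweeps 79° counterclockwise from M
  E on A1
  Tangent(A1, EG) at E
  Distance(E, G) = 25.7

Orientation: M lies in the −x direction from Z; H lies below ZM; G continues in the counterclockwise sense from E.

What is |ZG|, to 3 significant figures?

68.5

On A1, M sits at bearing 90° from H; a 79° counterclockwise sweep puts E at bearing 169°, so E = H + 12.2·(cos 169°, sin 169°) = (-53.9, -9.87). Since A1 is tangent to EG there, HE ⟂ EG, so EG runs along (−sin 169°, cos 169°); with |EG| = 25.7, G = (-58.8, -35.1). Then |ZG| = |G − Z| = 68.5.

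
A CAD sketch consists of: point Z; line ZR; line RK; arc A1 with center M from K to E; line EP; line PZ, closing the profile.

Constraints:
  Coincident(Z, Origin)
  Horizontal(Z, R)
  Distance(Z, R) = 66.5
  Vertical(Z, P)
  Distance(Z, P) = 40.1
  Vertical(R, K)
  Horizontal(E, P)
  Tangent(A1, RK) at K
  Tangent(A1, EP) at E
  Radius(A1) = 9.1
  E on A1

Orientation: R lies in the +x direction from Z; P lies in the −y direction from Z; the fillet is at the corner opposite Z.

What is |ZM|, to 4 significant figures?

65.24

Z is at the origin; ZR is horizontal with |ZR| = 66.5 and R on the +x side, so R = (66.50, 0.000). ZP is vertical with |ZP| = 40.1 and P on the −y side, so P = (0.000, -40.10). The virtual corner opposite Z is at (66.50, -40.10). Since A1 is tangent to RK there, MK ⟂ RK and since A1 is tangent to EP there, ME ⟂ EP, with radius 9.1, so the center M sits 9.1 in from both sides at M = (57.40, -31.00). Then |ZM| = |M − Z| = 65.24.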